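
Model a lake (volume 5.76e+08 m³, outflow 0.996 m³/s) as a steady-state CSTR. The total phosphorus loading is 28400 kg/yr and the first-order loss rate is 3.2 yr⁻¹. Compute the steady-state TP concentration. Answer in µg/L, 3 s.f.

15.1 µg/L

Outflow Q = 0.996 m³/s × 3.156e+07 s/yr = 3.143e+07 m³/yr.
Steady-state CSTR mass balance: W = Q·C + k·V·C, so C = W/(Q + kV).
Q + kV = 3.143e+07 + 3.2·5.76e+08 = 1.875e+09 m³/yr.
C = 28400/1.875e+09 = 1.515e-05 kg/m³ = 0.01515 mg/L = 15.15 µg/L.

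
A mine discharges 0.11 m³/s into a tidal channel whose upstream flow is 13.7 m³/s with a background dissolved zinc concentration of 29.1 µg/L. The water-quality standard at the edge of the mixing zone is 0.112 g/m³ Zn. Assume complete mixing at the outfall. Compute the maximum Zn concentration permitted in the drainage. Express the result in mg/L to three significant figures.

10.4 mg/L

29.1 µg/L = 0.0291 mg/L.
Mass balance: 0.112·13.81 = 0.11·Cₑ + 13.7·0.0291.
Cₑ = (1.547 − 0.3987) / 0.11 = 10.44 mg/L.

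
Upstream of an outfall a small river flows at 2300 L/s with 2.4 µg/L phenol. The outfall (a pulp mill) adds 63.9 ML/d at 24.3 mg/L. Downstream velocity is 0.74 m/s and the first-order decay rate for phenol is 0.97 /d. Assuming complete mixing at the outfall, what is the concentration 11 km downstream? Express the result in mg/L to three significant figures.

63.9 ML/d = 0.7396 m³/s.
2300 L/s = 2.3 m³/s.
2.4 µg/L = 0.0024 mg/L.
After complete mixing, C₀ = (0.7396·24.3 + 2.3·0.0024) / 3.04 = 5.914 mg/L.
Travel time t = 1.1e+04 m / 0.74 m/s = 1.486e+04 s = 0.172 d.
C = 5.914·exp(−0.97·0.172) = 5.914·0.8463 = 5.005 mg/L.

5.01 mg/L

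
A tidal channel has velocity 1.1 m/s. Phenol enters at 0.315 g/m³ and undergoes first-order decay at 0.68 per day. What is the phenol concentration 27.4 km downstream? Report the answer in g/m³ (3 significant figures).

Travel time t = 27.4 km / 1.1 m/s = 2.74e+04/1.1 = 2.491e+04 s = 0.2883 d.
First-order decay: C = 0.315·exp(−0.68·0.2883) = 0.315·0.822 = 0.2589 g/m³.

0.259 g/m³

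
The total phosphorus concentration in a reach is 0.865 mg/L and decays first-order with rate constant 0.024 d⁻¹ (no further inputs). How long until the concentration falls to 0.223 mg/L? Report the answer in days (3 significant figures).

56.5 d

t = ln(C₀/C)/k = ln(0.865/0.223)/0.024 = 1.356/0.024 = 56.48 d.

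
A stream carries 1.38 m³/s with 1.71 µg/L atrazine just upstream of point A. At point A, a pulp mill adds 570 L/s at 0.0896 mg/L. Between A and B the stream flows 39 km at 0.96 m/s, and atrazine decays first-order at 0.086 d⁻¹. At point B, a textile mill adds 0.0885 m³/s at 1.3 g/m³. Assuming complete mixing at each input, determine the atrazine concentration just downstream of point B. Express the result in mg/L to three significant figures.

1.71 µg/L = 0.00171 mg/L.
570 L/s = 0.57 m³/s.
After input A: C = (1.38·0.00171 + 0.57·0.0896) / 1.95 = 0.0274 mg/L.
Over the 39 km reach to input B (t = 4.062e+04 s = 0.4702 d), decay gives C = 0.0274·exp(−0.086·0.4702) = 0.02632 mg/L.
After input B: C = (1.95·0.02632 + 0.0885·1.3) / 2.038 = 0.08161 mg/L.

0.0816 mg/L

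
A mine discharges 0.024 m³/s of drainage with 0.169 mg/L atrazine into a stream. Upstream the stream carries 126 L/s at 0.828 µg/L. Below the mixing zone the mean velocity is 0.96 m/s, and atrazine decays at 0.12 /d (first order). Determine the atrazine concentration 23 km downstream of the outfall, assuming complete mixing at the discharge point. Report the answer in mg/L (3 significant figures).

0.0268 mg/L

126 L/s = 0.126 m³/s.
0.828 µg/L = 0.000828 mg/L.
After complete mixing, C₀ = (0.024·0.169 + 0.126·0.000828) / 0.15 = 0.02774 mg/L.
Travel time t = 2.3e+04 m / 0.96 m/s = 2.396e+04 s = 0.2773 d.
C = 0.02774·exp(−0.12·0.2773) = 0.02774·0.9673 = 0.02683 mg/L.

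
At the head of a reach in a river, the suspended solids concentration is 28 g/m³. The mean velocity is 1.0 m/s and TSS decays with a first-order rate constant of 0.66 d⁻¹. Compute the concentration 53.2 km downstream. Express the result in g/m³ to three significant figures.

18.6 g/m³

Travel time t = 53.2 km / 1.0 m/s = 5.32e+04/1.0 = 5.32e+04 s = 0.6157 d.
First-order decay: C = 28·exp(−0.66·0.6157) = 28·0.6661 = 18.65 g/m³.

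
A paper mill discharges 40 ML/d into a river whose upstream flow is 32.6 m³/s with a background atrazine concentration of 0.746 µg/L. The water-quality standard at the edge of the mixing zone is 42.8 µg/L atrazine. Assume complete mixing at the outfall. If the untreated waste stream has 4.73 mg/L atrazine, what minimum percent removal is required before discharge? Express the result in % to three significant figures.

36.5 %

40 ML/d = 0.463 m³/s.
0.746 µg/L = 0.000746 mg/L.
42.8 µg/L = 0.0428 mg/L.
Mass balance: 0.0428·33.06 = 0.463·Cₑ + 32.6·0.000746.
Cₑ = (1.415 − 0.02432) / 0.463 = 3.004 mg/L.
Required removal = 1 − 3.004/4.73 = 36.49 %.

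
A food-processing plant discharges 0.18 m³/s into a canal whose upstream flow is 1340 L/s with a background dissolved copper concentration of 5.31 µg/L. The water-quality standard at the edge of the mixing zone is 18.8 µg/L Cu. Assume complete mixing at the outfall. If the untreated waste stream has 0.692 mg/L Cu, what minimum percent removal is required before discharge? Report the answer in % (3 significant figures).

1340 L/s = 1.34 m³/s.
5.31 µg/L = 0.00531 mg/L.
18.8 µg/L = 0.0188 mg/L.
Mass balance: 0.0188·1.52 = 0.18·Cₑ + 1.34·0.00531.
Cₑ = (0.02858 − 0.007115) / 0.18 = 0.1192 mg/L.
Required removal = 1 − 0.1192/0.692 = 82.77 %.

82.8 %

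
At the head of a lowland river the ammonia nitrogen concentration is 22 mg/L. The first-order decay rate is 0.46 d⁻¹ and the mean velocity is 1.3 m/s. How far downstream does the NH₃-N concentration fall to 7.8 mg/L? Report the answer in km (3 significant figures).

253 km

From C = C₀·e^(−kt), t = ln(C₀/C)/k = ln(22/7.8)/0.46 = 1.037/0.46 = 2.254 d.
Distance = v·t = 1.3 m/s × 1.948e+05 s = 2.532e+05 m = 253.2 km.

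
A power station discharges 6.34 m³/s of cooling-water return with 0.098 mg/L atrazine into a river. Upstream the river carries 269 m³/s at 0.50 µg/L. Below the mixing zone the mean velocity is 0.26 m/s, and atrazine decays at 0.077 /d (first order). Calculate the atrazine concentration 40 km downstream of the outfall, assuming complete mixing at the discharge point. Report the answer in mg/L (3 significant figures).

0.00239 mg/L

0.50 µg/L = 0.0005 mg/L.
After complete mixing, C₀ = (6.34·0.098 + 269·0.0005) / 275.3 = 0.002745 mg/L.
Travel time t = 4e+04 m / 0.26 m/s = 1.538e+05 s = 1.781 d.
C = 0.002745·exp(−0.077·1.781) = 0.002745·0.8719 = 0.002393 mg/L.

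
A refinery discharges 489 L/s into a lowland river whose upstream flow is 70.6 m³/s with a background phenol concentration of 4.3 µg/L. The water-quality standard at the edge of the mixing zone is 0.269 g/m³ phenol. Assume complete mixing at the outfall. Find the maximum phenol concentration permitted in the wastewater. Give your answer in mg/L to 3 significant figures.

489 L/s = 0.489 m³/s.
4.3 µg/L = 0.0043 mg/L.
Mass balance: 0.269·71.09 = 0.489·Cₑ + 70.6·0.0043.
Cₑ = (19.12 − 0.3036) / 0.489 = 38.49 mg/L.

38.5 mg/L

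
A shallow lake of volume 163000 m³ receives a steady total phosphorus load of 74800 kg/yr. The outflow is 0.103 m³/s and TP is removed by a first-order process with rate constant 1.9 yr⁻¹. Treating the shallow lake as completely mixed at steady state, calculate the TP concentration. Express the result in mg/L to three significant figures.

Outflow Q = 0.103 m³/s × 3.156e+07 s/yr = 3.25e+06 m³/yr.
Steady-state CSTR mass balance: W = Q·C + k·V·C, so C = W/(Q + kV).
Q + kV = 3.25e+06 + 1.9·163000 = 3.56e+06 m³/yr.
C = 74800/3.56e+06 = 0.02101 kg/m³ = 21.01 mg/L.

21.0 mg/L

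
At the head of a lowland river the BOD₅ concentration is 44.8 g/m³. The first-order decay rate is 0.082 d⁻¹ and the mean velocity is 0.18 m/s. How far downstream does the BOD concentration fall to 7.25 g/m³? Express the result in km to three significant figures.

From C = C₀·e^(−kt), t = ln(C₀/C)/k = ln(44.8/7.25)/0.082 = 1.821/0.082 = 22.21 d.
Distance = v·t = 0.18 m/s × 1.919e+06 s = 3.454e+05 m = 345.4 km.

345 km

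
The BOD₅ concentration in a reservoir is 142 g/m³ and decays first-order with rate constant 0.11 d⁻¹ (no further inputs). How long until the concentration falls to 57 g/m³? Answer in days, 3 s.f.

t = ln(C₀/C)/k = ln(142/57)/0.11 = 0.9128/0.11 = 8.298 d.

8.30 d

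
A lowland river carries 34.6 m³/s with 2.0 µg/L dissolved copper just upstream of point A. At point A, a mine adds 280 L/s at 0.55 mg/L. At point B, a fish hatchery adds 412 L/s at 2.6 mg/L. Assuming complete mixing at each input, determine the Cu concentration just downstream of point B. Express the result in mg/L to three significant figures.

2.0 µg/L = 0.002 mg/L.
280 L/s = 0.28 m³/s.
After input A: C = (34.6·0.002 + 0.28·0.55) / 34.88 = 0.006399 mg/L.
412 L/s = 0.412 m³/s.
After input B: C = (34.88·0.006399 + 0.412·2.6) / 35.29 = 0.03668 mg/L.

0.0367 mg/L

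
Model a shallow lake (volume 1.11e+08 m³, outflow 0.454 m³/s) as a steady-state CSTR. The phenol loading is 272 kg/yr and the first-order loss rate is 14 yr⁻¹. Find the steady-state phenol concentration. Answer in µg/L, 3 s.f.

Outflow Q = 0.454 m³/s × 3.156e+07 s/yr = 1.433e+07 m³/yr.
Steady-state CSTR mass balance: W = Q·C + k·V·C, so C = W/(Q + kV).
Q + kV = 1.433e+07 + 14·1.11e+08 = 1.568e+09 m³/yr.
C = 272/1.568e+09 = 1.734e-07 kg/m³ = 0.0001734 mg/L = 0.1734 µg/L.

0.173 µg/L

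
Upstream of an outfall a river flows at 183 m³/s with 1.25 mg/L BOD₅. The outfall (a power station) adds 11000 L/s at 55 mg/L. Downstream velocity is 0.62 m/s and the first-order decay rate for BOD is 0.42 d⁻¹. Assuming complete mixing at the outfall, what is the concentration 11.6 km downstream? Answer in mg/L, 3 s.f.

11000 L/s = 11 m³/s.
After complete mixing, C₀ = (11·55 + 183·1.25) / 194 = 4.298 mg/L.
Travel time t = 1.16e+04 m / 0.62 m/s = 1.871e+04 s = 0.2165 d.
C = 4.298·exp(−0.42·0.2165) = 4.298·0.9131 = 3.924 mg/L.

3.92 mg/L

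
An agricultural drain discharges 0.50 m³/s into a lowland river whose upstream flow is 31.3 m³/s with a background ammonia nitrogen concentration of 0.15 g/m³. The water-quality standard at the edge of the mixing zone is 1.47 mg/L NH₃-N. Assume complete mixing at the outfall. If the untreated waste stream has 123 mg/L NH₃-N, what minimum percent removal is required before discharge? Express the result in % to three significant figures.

Mass balance: 1.47·31.8 = 0.5·Cₑ + 31.3·0.15.
Cₑ = (46.75 − 4.695) / 0.5 = 84.1 mg/L.
Required removal = 1 − 84.1/123 = 31.62 %.

31.6 %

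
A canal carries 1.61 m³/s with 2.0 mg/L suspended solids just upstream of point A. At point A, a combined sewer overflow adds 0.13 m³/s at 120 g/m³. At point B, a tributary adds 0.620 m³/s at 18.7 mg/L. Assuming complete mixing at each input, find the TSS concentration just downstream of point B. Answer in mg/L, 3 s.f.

12.9 mg/L

After input A: C = (1.61·2 + 0.13·120) / 1.74 = 10.82 mg/L.
After input B: C = (1.74·10.82 + 0.62·18.7) / 2.36 = 12.89 mg/L.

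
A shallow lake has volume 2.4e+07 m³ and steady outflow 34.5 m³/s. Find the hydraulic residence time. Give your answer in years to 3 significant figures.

0.0220 yr

Q = 34.5 m³/s × 3.156e+07 s/yr = 1.089e+09 m³/yr.
Hydraulic residence time τ = V/Q = 2.4e+07/1.089e+09 = 0.02204 yr.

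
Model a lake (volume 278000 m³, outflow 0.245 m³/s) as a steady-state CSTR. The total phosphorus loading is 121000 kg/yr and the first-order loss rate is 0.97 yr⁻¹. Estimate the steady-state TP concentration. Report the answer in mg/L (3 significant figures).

Outflow Q = 0.245 m³/s × 3.156e+07 s/yr = 7.732e+06 m³/yr.
Steady-state CSTR mass balance: W = Q·C + k·V·C, so C = W/(Q + kV).
Q + kV = 7.732e+06 + 0.97·278000 = 8.001e+06 m³/yr.
C = 121000/8.001e+06 = 0.01512 kg/m³ = 15.12 mg/L.

15.1 mg/L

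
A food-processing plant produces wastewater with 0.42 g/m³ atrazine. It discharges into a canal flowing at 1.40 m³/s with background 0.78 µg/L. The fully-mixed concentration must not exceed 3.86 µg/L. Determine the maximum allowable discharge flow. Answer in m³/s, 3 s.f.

0.78 µg/L = 0.00078 mg/L.
3.86 µg/L = 0.00386 mg/L.
Mass balance at complete mixing: C_std·(Q_w + Q_r) = Q_w·C_e + Q_r·C_b.
Rearranging, Q_w = Q_r·(C_std − C_b)/(C_e − C_std) = 1.40·(0.00386 − 0.00078) / (0.42 − 0.00386) = 0.01036 m³/s.

0.0104 m³/s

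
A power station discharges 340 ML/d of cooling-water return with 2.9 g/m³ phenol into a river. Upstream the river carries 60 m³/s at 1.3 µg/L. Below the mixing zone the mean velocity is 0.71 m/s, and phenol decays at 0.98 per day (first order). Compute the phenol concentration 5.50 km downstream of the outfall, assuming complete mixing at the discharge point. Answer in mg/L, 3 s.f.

340 ML/d = 3.935 m³/s.
1.3 µg/L = 0.0013 mg/L.
After complete mixing, C₀ = (3.935·2.9 + 60·0.0013) / 63.94 = 0.1797 mg/L.
Travel time t = 5500 m / 0.71 m/s = 7746 s = 0.08966 d.
C = 0.1797·exp(−0.98·0.08966) = 0.1797·0.9159 = 0.1646 mg/L.

0.165 mg/L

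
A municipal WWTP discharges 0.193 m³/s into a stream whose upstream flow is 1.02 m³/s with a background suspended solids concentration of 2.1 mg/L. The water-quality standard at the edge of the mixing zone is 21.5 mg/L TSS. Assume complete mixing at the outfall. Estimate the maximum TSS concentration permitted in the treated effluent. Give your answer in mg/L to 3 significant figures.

Mass balance: 21.5·1.213 = 0.193·Cₑ + 1.02·2.1.
Cₑ = (26.08 − 2.142) / 0.193 = 124 mg/L.

124 mg/L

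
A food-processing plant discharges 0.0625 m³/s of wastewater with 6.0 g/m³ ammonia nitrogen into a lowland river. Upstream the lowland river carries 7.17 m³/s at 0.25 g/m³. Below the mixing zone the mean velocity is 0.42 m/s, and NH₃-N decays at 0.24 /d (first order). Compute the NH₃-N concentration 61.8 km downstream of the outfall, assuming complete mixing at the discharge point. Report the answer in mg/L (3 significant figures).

After complete mixing, C₀ = (0.0625·6 + 7.17·0.25) / 7.232 = 0.2997 mg/L.
Travel time t = 6.18e+04 m / 0.42 m/s = 1.471e+05 s = 1.703 d.
C = 0.2997·exp(−0.24·1.703) = 0.2997·0.6645 = 0.1991 mg/L.

0.199 mg/L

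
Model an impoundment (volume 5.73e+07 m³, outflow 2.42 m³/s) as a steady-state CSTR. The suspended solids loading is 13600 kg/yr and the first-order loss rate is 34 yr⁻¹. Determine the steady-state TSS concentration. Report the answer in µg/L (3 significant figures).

Outflow Q = 2.42 m³/s × 3.156e+07 s/yr = 7.637e+07 m³/yr.
Steady-state CSTR mass balance: W = Q·C + k·V·C, so C = W/(Q + kV).
Q + kV = 7.637e+07 + 34·5.73e+07 = 2.025e+09 m³/yr.
C = 13600/2.025e+09 = 6.717e-06 kg/m³ = 0.006717 mg/L = 6.717 µg/L.

6.72 µg/L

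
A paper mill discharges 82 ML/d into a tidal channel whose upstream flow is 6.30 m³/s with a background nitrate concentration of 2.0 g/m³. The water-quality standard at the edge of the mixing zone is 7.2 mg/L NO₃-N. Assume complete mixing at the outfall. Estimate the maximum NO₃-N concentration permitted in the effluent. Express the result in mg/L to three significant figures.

41.7 mg/L

82 ML/d = 0.9491 m³/s.
Mass balance: 7.2·7.249 = 0.9491·Cₑ + 6.3·2.
Cₑ = (52.19 − 12.6) / 0.9491 = 41.72 mg/L.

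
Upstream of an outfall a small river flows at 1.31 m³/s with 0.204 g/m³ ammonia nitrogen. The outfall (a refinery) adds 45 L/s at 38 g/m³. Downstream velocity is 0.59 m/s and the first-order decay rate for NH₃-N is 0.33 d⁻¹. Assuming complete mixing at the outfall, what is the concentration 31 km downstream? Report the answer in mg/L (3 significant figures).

45 L/s = 0.045 m³/s.
After complete mixing, C₀ = (0.045·38 + 1.31·0.204) / 1.355 = 1.459 mg/L.
Travel time t = 3.1e+04 m / 0.59 m/s = 5.254e+04 s = 0.6081 d.
C = 1.459·exp(−0.33·0.6081) = 1.459·0.8182 = 1.194 mg/L.

1.19 mg/L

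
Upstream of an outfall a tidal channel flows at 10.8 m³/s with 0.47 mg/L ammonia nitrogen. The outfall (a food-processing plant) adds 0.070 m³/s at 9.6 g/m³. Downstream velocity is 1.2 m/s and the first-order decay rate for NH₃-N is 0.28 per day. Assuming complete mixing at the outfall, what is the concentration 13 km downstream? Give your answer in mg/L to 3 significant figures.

0.511 mg/L

After complete mixing, C₀ = (0.07·9.6 + 10.8·0.47) / 10.87 = 0.5288 mg/L.
Travel time t = 1.3e+04 m / 1.2 m/s = 1.083e+04 s = 0.1254 d.
C = 0.5288·exp(−0.28·0.1254) = 0.5288·0.9655 = 0.5106 mg/L.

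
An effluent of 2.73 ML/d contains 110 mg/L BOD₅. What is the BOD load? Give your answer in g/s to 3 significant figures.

2.73 ML/d = 0.0316 m³/s.
Mass flux = Q·C = 0.0316 m³/s × 110 g/m³ = 3.476 g/s.

3.48 g/s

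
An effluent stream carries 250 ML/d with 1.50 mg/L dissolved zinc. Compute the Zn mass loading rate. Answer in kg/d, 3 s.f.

375 kg/d

250 ML/d = 2.894 m³/s.
Mass flux = Q·C = 2.894 m³/s × 1.5 g/m³ = 4.34 g/s.
= 4.34 g/s × 86.4 = 375 kg/d.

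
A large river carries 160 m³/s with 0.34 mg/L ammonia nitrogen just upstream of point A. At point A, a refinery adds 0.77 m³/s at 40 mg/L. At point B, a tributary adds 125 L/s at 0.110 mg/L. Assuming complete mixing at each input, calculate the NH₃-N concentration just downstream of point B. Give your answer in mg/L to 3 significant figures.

After input A: C = (160·0.34 + 0.77·40) / 160.8 = 0.5299 mg/L.
125 L/s = 0.125 m³/s.
After input B: C = (160.8·0.5299 + 0.125·0.11) / 160.9 = 0.5296 mg/L.

0.530 mg/L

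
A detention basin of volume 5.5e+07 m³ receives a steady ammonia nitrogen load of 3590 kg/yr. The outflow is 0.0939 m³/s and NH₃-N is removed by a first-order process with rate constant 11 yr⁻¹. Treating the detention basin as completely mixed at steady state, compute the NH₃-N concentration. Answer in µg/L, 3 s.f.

Outflow Q = 0.0939 m³/s × 3.156e+07 s/yr = 2.963e+06 m³/yr.
Steady-state CSTR mass balance: W = Q·C + k·V·C, so C = W/(Q + kV).
Q + kV = 2.963e+06 + 11·5.5e+07 = 6.08e+08 m³/yr.
C = 3590/6.08e+08 = 5.905e-06 kg/m³ = 0.005905 mg/L = 5.905 µg/L.

5.90 µg/L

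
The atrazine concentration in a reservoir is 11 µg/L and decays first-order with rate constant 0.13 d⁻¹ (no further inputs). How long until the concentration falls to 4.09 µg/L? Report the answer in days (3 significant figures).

7.61 d

t = ln(C₀/C)/k = ln(11/4.09)/0.13 = 0.9894/0.13 = 7.61 d.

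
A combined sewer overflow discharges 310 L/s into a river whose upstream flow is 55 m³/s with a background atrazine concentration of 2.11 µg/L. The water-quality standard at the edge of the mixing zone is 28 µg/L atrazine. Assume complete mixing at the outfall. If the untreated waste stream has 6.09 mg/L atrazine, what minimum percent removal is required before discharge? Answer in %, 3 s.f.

24.1 %

310 L/s = 0.31 m³/s.
2.11 µg/L = 0.00211 mg/L.
28 µg/L = 0.028 mg/L.
Mass balance: 0.028·55.31 = 0.31·Cₑ + 55·0.00211.
Cₑ = (1.549 − 0.1161) / 0.31 = 4.621 mg/L.
Required removal = 1 − 4.621/6.09 = 24.12 %.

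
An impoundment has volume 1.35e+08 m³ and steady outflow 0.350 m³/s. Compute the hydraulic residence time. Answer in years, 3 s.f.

Q = 0.350 m³/s × 3.156e+07 s/yr = 1.105e+07 m³/yr.
Hydraulic residence time τ = V/Q = 1.35e+08/1.105e+07 = 12.22 yr.

12.2 yr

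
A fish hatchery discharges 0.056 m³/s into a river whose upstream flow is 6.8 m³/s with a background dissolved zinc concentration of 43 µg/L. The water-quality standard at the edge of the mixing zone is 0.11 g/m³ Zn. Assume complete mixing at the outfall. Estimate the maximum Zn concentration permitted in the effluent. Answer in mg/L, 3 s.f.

8.25 mg/L

43 µg/L = 0.043 mg/L.
Mass balance: 0.11·6.856 = 0.056·Cₑ + 6.8·0.043.
Cₑ = (0.7542 − 0.2924) / 0.056 = 8.246 mg/L.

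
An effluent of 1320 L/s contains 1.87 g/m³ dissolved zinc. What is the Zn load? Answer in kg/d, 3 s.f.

1320 L/s = 1.32 m³/s.
Mass flux = Q·C = 1.32 m³/s × 1.87 g/m³ = 2.468 g/s.
= 2.468 g/s × 86.4 = 213.3 kg/d.

213 kg/d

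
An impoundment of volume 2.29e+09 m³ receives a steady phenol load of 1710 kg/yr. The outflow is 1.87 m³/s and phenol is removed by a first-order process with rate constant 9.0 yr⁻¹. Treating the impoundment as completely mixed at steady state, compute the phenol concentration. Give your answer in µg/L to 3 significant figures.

0.0827 µg/L

Outflow Q = 1.87 m³/s × 3.156e+07 s/yr = 5.901e+07 m³/yr.
Steady-state CSTR mass balance: W = Q·C + k·V·C, so C = W/(Q + kV).
Q + kV = 5.901e+07 + 9.0·2.29e+09 = 2.067e+10 m³/yr.
C = 1710/2.067e+10 = 8.273e-08 kg/m³ = 8.273e-05 mg/L = 0.08273 µg/L.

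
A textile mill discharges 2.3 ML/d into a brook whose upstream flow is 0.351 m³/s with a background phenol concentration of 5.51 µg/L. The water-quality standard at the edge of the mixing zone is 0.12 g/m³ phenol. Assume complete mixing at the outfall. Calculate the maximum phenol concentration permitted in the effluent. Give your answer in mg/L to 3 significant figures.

2.3 ML/d = 0.02662 m³/s.
5.51 µg/L = 0.00551 mg/L.
Mass balance: 0.12·0.3776 = 0.02662·Cₑ + 0.351·0.00551.
Cₑ = (0.04531 − 0.001934) / 0.02662 = 1.63 mg/L.

1.63 mg/L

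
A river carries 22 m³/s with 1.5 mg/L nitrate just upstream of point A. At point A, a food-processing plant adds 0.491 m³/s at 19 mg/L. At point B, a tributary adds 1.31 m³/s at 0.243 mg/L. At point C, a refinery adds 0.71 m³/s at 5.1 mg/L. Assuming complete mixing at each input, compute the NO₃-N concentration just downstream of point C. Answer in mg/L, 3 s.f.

After input A: C = (22·1.5 + 0.491·19) / 22.49 = 1.882 mg/L.
After input B: C = (22.49·1.882 + 1.31·0.243) / 23.8 = 1.792 mg/L.
After input C: C = (23.8·1.792 + 0.71·5.1) / 24.51 = 1.888 mg/L.

1.89 mg/L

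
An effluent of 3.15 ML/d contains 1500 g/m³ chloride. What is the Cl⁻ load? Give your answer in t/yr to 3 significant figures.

1730 t/yr

3.15 ML/d = 0.03646 m³/s.
Mass flux = Q·C = 0.03646 m³/s × 1500 g/m³ = 54.69 g/s.
= 54.69 g/s × 31.56 = 1726 t/yr.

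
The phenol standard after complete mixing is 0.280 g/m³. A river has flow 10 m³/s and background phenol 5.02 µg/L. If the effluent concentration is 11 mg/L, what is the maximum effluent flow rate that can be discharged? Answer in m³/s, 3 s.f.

0.257 m³/s

5.02 µg/L = 0.00502 mg/L.
Mass balance at complete mixing: C_std·(Q_w + Q_r) = Q_w·C_e + Q_r·C_b.
Rearranging, Q_w = Q_r·(C_std − C_b)/(C_e − C_std) = 10·(0.28 − 0.00502) / (11 − 0.28) = 0.2565 m³/s.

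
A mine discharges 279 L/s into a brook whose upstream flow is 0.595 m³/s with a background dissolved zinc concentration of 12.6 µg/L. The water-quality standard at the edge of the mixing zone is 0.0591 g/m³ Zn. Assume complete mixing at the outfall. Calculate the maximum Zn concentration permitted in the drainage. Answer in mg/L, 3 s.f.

0.158 mg/L

279 L/s = 0.279 m³/s.
12.6 µg/L = 0.0126 mg/L.
Mass balance: 0.0591·0.874 = 0.279·Cₑ + 0.595·0.0126.
Cₑ = (0.05165 − 0.007497) / 0.279 = 0.1583 mg/L.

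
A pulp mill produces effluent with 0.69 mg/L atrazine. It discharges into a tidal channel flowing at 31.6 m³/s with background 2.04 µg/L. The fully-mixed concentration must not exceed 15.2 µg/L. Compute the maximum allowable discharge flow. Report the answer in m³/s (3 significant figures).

2.04 µg/L = 0.00204 mg/L.
15.2 µg/L = 0.0152 mg/L.
Mass balance at complete mixing: C_std·(Q_w + Q_r) = Q_w·C_e + Q_r·C_b.
Rearranging, Q_w = Q_r·(C_std − C_b)/(C_e − C_std) = 31.6·(0.0152 − 0.00204) / (0.69 − 0.0152) = 0.6163 m³/s.

0.616 m³/s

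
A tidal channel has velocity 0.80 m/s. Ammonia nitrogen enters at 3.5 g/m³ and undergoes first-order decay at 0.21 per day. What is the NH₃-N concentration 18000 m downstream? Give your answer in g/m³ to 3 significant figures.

Travel time t = 18000 m / 0.80 m/s = 1.8e+04/0.80 = 2.25e+04 s = 0.2604 d.
First-order decay: C = 3.5·exp(−0.21·0.2604) = 3.5·0.9468 = 3.314 g/m³.

3.31 g/m³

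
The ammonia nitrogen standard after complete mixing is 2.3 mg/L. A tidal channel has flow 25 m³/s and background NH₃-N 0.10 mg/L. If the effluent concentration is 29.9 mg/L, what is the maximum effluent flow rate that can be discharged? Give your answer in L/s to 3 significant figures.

1990 L/s

Mass balance at complete mixing: C_std·(Q_w + Q_r) = Q_w·C_e + Q_r·C_b.
Rearranging, Q_w = Q_r·(C_std − C_b)/(C_e − C_std) = 25·(2.3 − 0.1) / (29.9 − 2.3) = 1.993 m³/s.
= 1993 L/s.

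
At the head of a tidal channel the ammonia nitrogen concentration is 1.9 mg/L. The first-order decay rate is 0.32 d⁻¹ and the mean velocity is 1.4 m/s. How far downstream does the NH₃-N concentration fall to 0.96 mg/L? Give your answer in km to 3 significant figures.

258 km

From C = C₀·e^(−kt), t = ln(C₀/C)/k = ln(1.9/0.96)/0.32 = 0.6827/0.32 = 2.133 d.
Distance = v·t = 1.4 m/s × 1.843e+05 s = 2.581e+05 m = 258.1 km.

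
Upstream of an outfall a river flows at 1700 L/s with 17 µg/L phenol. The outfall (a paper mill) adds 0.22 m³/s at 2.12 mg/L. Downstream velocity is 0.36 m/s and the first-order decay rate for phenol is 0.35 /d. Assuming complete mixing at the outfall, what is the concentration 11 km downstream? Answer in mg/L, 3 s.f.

0.228 mg/L

1700 L/s = 1.7 m³/s.
17 µg/L = 0.017 mg/L.
After complete mixing, C₀ = (0.22·2.12 + 1.7·0.017) / 1.92 = 0.258 mg/L.
Travel time t = 1.1e+04 m / 0.36 m/s = 3.056e+04 s = 0.3537 d.
C = 0.258·exp(−0.35·0.3537) = 0.258·0.8836 = 0.2279 mg/L.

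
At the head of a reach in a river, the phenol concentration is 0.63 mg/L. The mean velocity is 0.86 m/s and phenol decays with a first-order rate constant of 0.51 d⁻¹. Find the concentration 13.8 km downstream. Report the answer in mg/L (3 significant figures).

Travel time t = 13.8 km / 0.86 m/s = 1.38e+04/0.86 = 1.605e+04 s = 0.1857 d.
First-order decay: C = 0.63·exp(−0.51·0.1857) = 0.63·0.9096 = 0.5731 mg/L.

0.573 mg/L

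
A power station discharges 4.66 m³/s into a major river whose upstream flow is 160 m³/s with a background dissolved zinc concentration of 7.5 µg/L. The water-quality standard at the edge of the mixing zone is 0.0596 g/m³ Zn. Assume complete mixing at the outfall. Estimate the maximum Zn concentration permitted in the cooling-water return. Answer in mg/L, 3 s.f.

7.5 µg/L = 0.0075 mg/L.
Mass balance: 0.0596·164.7 = 4.66·Cₑ + 160·0.0075.
Cₑ = (9.814 − 1.2) / 4.66 = 1.848 mg/L.

1.85 mg/L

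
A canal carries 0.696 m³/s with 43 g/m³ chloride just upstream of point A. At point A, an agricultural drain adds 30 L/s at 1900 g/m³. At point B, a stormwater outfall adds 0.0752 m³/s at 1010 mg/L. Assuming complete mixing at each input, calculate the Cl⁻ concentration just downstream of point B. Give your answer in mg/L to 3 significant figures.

30 L/s = 0.03 m³/s.
After input A: C = (0.696·43 + 0.03·1900) / 0.726 = 119.7 mg/L.
After input B: C = (0.726·119.7 + 0.0752·1010) / 0.8012 = 203.3 mg/L.

203 mg/L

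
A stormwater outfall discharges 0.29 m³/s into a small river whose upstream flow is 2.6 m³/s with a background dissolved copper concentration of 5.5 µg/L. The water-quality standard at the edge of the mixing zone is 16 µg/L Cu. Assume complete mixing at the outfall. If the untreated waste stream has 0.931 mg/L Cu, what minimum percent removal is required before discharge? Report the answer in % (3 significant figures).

88.2 %

5.5 µg/L = 0.0055 mg/L.
16 µg/L = 0.016 mg/L.
Mass balance: 0.016·2.89 = 0.29·Cₑ + 2.6·0.0055.
Cₑ = (0.04624 − 0.0143) / 0.29 = 0.1101 mg/L.
Required removal = 1 − 0.1101/0.931 = 88.17 %.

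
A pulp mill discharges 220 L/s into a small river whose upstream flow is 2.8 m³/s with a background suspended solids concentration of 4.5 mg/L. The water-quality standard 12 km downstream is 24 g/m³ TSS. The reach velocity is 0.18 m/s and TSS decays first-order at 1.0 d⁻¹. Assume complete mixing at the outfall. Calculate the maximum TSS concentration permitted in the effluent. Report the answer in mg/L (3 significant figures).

220 L/s = 0.22 m³/s.
Travel time to the compliance point: t = 1.2e+04/0.18 = 6.667e+04 s = 0.7716 d; decay factor exp(−1.0·0.7716) = 0.4623.
So the concentration just after mixing may be at most 24/0.4623 = 51.92 mg/L.
Mass balance: 51.92·3.02 = 0.22·Cₑ + 2.8·4.5.
Cₑ = (156.8 − 12.6) / 0.22 = 655.4 mg/L.

655 mg/L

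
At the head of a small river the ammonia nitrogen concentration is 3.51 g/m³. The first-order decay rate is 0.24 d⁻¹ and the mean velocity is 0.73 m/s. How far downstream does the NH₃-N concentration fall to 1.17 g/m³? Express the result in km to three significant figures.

From C = C₀·e^(−kt), t = ln(C₀/C)/k = ln(3.51/1.17)/0.24 = 1.099/0.24 = 4.578 d.
Distance = v·t = 0.73 m/s × 3.955e+05 s = 2.887e+05 m = 288.7 km.

289 km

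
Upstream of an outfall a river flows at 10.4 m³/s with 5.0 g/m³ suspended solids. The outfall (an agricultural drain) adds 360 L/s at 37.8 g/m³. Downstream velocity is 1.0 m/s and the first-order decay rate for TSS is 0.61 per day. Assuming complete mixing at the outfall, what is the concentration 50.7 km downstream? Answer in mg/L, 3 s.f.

4.26 mg/L

360 L/s = 0.36 m³/s.
After complete mixing, C₀ = (0.36·37.8 + 10.4·5) / 10.76 = 6.097 mg/L.
Travel time t = 5.07e+04 m / 1.0 m/s = 5.07e+04 s = 0.5868 d.
C = 6.097·exp(−0.61·0.5868) = 6.097·0.6991 = 4.263 mg/L.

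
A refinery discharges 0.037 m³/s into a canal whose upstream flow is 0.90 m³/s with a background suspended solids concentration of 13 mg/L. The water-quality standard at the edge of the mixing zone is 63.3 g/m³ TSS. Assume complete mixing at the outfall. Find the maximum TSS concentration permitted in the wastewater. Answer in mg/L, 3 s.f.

Mass balance: 63.3·0.937 = 0.037·Cₑ + 0.9·13.
Cₑ = (59.31 − 11.7) / 0.037 = 1287 mg/L.

1290 mg/L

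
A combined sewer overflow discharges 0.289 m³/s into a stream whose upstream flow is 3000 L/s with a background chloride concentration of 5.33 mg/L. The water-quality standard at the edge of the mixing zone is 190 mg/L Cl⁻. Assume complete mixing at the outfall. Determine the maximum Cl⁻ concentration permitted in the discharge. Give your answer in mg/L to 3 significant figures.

2110 mg/L

3000 L/s = 3 m³/s.
Mass balance: 190·3.289 = 0.289·Cₑ + 3·5.33.
Cₑ = (624.9 − 15.99) / 0.289 = 2107 mg/L.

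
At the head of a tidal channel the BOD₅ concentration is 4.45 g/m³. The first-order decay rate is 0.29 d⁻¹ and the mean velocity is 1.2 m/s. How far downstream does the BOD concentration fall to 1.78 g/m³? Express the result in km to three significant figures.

328 km

From C = C₀·e^(−kt), t = ln(C₀/C)/k = ln(4.45/1.78)/0.29 = 0.9163/0.29 = 3.16 d.
Distance = v·t = 1.2 m/s × 2.73e+05 s = 3.276e+05 m = 327.6 km.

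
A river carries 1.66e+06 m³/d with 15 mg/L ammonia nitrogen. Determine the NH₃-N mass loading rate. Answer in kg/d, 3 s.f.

1.66e+06 m³/d = 19.21 m³/s.
Mass flux = Q·C = 19.21 m³/s × 15 g/m³ = 288.2 g/s.
= 288.2 g/s × 86.4 = 2.49e+04 kg/d.

24900 kg/d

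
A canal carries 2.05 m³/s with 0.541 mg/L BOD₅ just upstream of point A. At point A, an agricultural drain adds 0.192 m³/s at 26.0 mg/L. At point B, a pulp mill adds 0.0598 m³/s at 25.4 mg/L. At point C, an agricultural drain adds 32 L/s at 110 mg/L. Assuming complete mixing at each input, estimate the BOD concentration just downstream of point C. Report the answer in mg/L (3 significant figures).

After input A: C = (2.05·0.541 + 0.192·26) / 2.242 = 2.721 mg/L.
After input B: C = (2.242·2.721 + 0.0598·25.4) / 2.302 = 3.31 mg/L.
32 L/s = 0.032 m³/s.
After input C: C = (2.302·3.31 + 0.032·110) / 2.334 = 4.773 mg/L.

4.77 mg/L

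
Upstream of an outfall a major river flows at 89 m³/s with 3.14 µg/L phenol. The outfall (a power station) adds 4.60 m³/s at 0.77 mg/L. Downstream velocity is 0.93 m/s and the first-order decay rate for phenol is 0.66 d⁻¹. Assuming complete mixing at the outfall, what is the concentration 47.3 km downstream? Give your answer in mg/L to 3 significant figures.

3.14 µg/L = 0.00314 mg/L.
After complete mixing, C₀ = (4.6·0.77 + 89·0.00314) / 93.6 = 0.04083 mg/L.
Travel time t = 4.73e+04 m / 0.93 m/s = 5.086e+04 s = 0.5887 d.
C = 0.04083·exp(−0.66·0.5887) = 0.04083·0.6781 = 0.02768 mg/L.

0.0277 mg/L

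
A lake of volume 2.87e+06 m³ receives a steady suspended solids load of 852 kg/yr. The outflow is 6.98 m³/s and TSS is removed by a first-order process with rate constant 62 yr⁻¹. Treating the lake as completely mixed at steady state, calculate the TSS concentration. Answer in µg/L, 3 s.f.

2.14 µg/L

Outflow Q = 6.98 m³/s × 3.156e+07 s/yr = 2.203e+08 m³/yr.
Steady-state CSTR mass balance: W = Q·C + k·V·C, so C = W/(Q + kV).
Q + kV = 2.203e+08 + 62·2.87e+06 = 3.982e+08 m³/yr.
C = 852/3.982e+08 = 2.14e-06 kg/m³ = 0.00214 mg/L = 2.14 µg/L.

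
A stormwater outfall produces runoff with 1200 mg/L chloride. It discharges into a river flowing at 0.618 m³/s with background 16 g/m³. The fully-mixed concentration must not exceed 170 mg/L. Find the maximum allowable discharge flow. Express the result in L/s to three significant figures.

92.4 L/s

Mass balance at complete mixing: C_std·(Q_w + Q_r) = Q_w·C_e + Q_r·C_b.
Rearranging, Q_w = Q_r·(C_std − C_b)/(C_e − C_std) = 0.618·(170 − 16) / (1200 − 170) = 0.0924 m³/s.
= 92.4 L/s.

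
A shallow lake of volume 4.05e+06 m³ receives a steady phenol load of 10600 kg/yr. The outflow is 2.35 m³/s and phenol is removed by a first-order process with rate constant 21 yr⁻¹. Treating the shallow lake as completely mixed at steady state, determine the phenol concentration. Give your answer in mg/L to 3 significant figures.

Outflow Q = 2.35 m³/s × 3.156e+07 s/yr = 7.416e+07 m³/yr.
Steady-state CSTR mass balance: W = Q·C + k·V·C, so C = W/(Q + kV).
Q + kV = 7.416e+07 + 21·4.05e+06 = 1.592e+08 m³/yr.
C = 10600/1.592e+08 = 6.658e-05 kg/m³ = 0.06658 mg/L.

0.0666 mg/L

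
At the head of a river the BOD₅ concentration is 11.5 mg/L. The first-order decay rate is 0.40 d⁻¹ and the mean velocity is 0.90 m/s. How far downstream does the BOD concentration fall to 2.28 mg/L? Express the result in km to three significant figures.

From C = C₀·e^(−kt), t = ln(C₀/C)/k = ln(11.5/2.28)/0.40 = 1.618/0.40 = 4.045 d.
Distance = v·t = 0.90 m/s × 3.495e+05 s = 3.146e+05 m = 314.6 km.

315 km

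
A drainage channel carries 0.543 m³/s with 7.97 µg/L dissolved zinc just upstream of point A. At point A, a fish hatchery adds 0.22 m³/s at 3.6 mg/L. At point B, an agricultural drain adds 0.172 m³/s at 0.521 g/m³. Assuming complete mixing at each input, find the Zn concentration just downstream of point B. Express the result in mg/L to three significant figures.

0.948 mg/L

7.97 µg/L = 0.00797 mg/L.
After input A: C = (0.543·0.00797 + 0.22·3.6) / 0.763 = 1.044 mg/L.
After input B: C = (0.763·1.044 + 0.172·0.521) / 0.935 = 0.9475 mg/L.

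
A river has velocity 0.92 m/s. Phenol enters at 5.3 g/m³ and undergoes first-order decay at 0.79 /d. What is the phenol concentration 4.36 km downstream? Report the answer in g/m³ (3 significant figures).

5.08 g/m³

Travel time t = 4.36 km / 0.92 m/s = 4360/0.92 = 4739 s = 0.05485 d.
First-order decay: C = 5.3·exp(−0.79·0.05485) = 5.3·0.9576 = 5.075 g/m³.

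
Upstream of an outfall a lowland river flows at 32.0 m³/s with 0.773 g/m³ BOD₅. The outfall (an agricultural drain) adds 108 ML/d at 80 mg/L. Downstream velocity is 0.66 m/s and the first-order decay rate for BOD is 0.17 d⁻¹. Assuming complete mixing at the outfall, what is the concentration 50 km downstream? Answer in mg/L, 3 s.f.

108 ML/d = 1.25 m³/s.
After complete mixing, C₀ = (1.25·80 + 32·0.773) / 33.25 = 3.751 mg/L.
Travel time t = 5e+04 m / 0.66 m/s = 7.576e+04 s = 0.8768 d.
C = 3.751·exp(−0.17·0.8768) = 3.751·0.8615 = 3.232 mg/L.

3.23 mg/L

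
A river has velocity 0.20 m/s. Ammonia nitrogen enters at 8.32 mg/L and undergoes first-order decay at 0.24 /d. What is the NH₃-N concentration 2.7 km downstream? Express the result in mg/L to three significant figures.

Travel time t = 2.7 km / 0.20 m/s = 2700/0.20 = 1.35e+04 s = 0.1562 d.
First-order decay: C = 8.32·exp(−0.24·0.1562) = 8.32·0.9632 = 8.014 mg/L.

8.01 mg/L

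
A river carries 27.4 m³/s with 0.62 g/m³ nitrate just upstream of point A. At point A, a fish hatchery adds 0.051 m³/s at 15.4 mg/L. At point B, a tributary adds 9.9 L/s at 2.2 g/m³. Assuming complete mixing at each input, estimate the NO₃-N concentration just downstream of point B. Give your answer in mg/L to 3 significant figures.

0.648 mg/L

After input A: C = (27.4·0.62 + 0.051·15.4) / 27.45 = 0.6475 mg/L.
9.9 L/s = 0.0099 m³/s.
After input B: C = (27.45·0.6475 + 0.0099·2.2) / 27.46 = 0.648 mg/L.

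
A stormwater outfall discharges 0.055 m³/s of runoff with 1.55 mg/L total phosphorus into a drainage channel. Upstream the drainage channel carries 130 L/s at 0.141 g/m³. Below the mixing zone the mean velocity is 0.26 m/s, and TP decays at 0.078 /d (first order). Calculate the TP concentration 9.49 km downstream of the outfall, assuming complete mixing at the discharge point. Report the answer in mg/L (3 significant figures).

0.542 mg/L

130 L/s = 0.13 m³/s.
After complete mixing, C₀ = (0.055·1.55 + 0.13·0.141) / 0.185 = 0.5599 mg/L.
Travel time t = 9490 m / 0.26 m/s = 3.65e+04 s = 0.4225 d.
C = 0.5599·exp(−0.078·0.4225) = 0.5599·0.9676 = 0.5417 mg/L.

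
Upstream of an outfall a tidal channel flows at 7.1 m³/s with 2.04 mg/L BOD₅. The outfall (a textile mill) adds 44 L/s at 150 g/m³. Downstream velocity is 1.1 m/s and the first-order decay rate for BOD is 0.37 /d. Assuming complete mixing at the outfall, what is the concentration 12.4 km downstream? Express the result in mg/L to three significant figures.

2.81 mg/L

44 L/s = 0.044 m³/s.
After complete mixing, C₀ = (0.044·150 + 7.1·2.04) / 7.144 = 2.951 mg/L.
Travel time t = 1.24e+04 m / 1.1 m/s = 1.127e+04 s = 0.1305 d.
C = 2.951·exp(−0.37·0.1305) = 2.951·0.9529 = 2.812 mg/L.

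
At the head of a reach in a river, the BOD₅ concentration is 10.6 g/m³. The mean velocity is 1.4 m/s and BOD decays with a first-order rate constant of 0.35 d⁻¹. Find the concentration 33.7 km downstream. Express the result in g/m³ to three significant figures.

Travel time t = 33.7 km / 1.4 m/s = 3.37e+04/1.4 = 2.407e+04 s = 0.2786 d.
First-order decay: C = 10.6·exp(−0.35·0.2786) = 10.6·0.9071 = 9.615 g/m³.

9.62 g/m³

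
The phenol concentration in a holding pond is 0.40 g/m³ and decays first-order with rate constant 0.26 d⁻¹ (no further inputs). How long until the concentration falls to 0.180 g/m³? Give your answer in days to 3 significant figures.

t = ln(C₀/C)/k = ln(0.40/0.180)/0.26 = 0.7985/0.26 = 3.071 d.

3.07 d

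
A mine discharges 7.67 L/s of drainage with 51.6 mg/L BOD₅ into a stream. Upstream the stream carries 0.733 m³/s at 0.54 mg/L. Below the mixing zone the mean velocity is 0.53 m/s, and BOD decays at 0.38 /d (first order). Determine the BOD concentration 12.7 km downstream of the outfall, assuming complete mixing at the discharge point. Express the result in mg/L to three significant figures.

0.962 mg/L

7.67 L/s = 0.00767 m³/s.
After complete mixing, C₀ = (0.00767·51.6 + 0.733·0.54) / 0.7407 = 1.069 mg/L.
Travel time t = 1.27e+04 m / 0.53 m/s = 2.396e+04 s = 0.2773 d.
C = 1.069·exp(−0.38·0.2773) = 1.069·0.9 = 0.9618 mg/L.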